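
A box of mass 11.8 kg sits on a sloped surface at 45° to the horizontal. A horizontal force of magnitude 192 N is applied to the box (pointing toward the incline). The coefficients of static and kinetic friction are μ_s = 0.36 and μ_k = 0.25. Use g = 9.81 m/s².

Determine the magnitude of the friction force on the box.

f ≈ 53.9 N (down the incline)

The horizontal push has a component P sin θ into the surface, so N = m g cos θ + P sin θ = 81.85 + 135.8 = 217.6 N.
Along the incline, the net driving force (taking up-slope positive) is P cos θ − m g sin θ = 135.8 − 81.85 = 53.91 N, so equilibrium requires friction f = -53.91 N (down-slope).
The limit of static friction is μ_s N = 78.34 N.
|f_req| = 53.91 ≤ 78.34 N → the box is in equilibrium; friction equals the required value.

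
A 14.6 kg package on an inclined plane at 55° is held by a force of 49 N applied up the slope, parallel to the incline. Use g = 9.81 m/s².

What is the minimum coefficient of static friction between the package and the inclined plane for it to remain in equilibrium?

N = m g cos θ = 82.15 N.
Friction must make up the shortfall along the incline: f = m g sin θ − P = 117.3 − 49 = 68.32 N.
At the threshold f = μ_s N, so μ_s,min = 68.32/82.15 = 0.832.

μ_s,min ≈ 0.832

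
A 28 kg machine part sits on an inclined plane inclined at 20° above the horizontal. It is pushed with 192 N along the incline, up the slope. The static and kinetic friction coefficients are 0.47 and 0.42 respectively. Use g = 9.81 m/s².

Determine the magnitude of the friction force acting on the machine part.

f ≈ 98.1 N (down the incline)

Normal force: N = m g cos θ = 28 × 9.81 × cos 20° = 258.1 N.
For equilibrium along the incline the friction force must supply f = m g sin θ − P = 93.95 − 192 = -98.05 N (positive meaning up-slope).
The static-friction ceiling is μ_s N = 0.47 × 258.1 = 121.3 N.
Since |-98.05| ≤ 121.3 N, no slip — friction simply equals what equilibrium demands.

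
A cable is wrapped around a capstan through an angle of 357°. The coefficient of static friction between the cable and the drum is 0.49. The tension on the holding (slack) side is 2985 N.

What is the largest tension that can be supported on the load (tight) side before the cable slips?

At impending slip the capstan equation gives T₂/T₁ = e^{μβ} with β in radians.
β = 357° × π/180 = 6.231 rad.
e^{μβ} = e^{0.49×6.231} = 21.18.
T₂ = T₁ · e^{μβ} = 2985 × 21.18 = 63200 N.

T_max ≈ 63200 N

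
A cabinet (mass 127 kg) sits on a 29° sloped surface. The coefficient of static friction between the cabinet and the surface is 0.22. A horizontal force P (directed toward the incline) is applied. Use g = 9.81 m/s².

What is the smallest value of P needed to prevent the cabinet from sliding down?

The cabinet tends to slide down (tan θ > μ_s), so at the point of impending slip friction acts up-slope at its limit: f = μ_s N.
Perpendicular to the incline: N = m g cos θ + P sin θ.
Along the incline: P cos θ + μ_s N = m g sin θ, i.e. P cos θ + μ_s (m g cos θ + P sin θ) = m g sin θ.
Solving, P (cos θ + μ_s sin θ) = m g (sin θ − μ_s cos θ), so P = 1250×0.2924/0.9813 = 371 N.

P_min ≈ 371 N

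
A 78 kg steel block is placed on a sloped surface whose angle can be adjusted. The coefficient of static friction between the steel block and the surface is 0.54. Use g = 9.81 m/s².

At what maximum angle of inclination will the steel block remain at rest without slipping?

θ_max ≈ 28.4°

At the slip threshold, m g sin θ = μ_s · m g cos θ, so tan θ = μ_s.
θ_max = arctan(0.54) = 28.4°.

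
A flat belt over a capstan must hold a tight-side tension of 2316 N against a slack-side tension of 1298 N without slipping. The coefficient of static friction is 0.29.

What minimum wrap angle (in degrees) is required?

T₂/T₁ = e^{μβ} → β = ln(T₂/T₁)/μ.
β = ln(2316/1298)/0.29 = 0.579/0.29 = 1.997 rad.
In degrees: β = 1.997 × 180/π = 114°.

β_min ≈ 114°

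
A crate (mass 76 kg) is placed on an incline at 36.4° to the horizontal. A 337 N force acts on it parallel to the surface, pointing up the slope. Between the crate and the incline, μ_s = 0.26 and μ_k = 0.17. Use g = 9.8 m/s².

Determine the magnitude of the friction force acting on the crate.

f ≈ 105 N (up the incline)

The normal reaction is N = m g cos θ = 599.5 N.
The friction needed for equilibrium is m g sin θ − P = 442 − 337 = 105 N, measured positive up-slope.
Static friction can supply at most μ_s N = 155.9 N.
Since |105| ≤ 155.9 N, static friction is sufficient; f equals the required value, not μ_s N.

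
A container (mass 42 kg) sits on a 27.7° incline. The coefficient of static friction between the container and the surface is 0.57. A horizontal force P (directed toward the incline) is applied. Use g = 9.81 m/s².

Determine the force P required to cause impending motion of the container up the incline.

P ≈ 644 N

At impending motion up the slope, friction acts down-slope at its limit: f = μ_s N.
Perpendicular to the incline: N = m g cos θ + P sin θ.
Along the incline: P cos θ = m g sin θ + μ_s N = m g sin θ + μ_s (m g cos θ + P sin θ).
Solving, P (cos θ − μ_s sin θ) = m g (sin θ + μ_s cos θ), so P = 42×9.81×(sin 27.7° + 0.57 cos 27.7°)/(cos 27.7° − 0.57 sin 27.7°) = 412×0.9695/0.6204 = 644 N.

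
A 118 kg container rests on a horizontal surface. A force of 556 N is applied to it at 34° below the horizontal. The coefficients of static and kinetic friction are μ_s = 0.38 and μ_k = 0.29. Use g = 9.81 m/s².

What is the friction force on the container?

f ≈ 461 N

N = m g + P sin α = 1158 + 556×sin 34° = 1468 N.
For equilibrium, f = P cos α = 556×cos 34° = 460.9 N.
The static-friction limit is μ_s N = 558 N.
Since 460.9 N does not exceed the limit, the container stays at rest and f = 461 N.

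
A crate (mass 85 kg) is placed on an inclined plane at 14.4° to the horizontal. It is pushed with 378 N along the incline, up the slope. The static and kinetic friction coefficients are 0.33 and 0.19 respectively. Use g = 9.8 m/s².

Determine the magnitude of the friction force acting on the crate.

Normal force: N = m g cos θ = 85 × 9.8 × cos 14.4° = 806.8 N.
For equilibrium along the incline the friction force must supply f = m g sin θ − P = 207.2 − 378 = -170.8 N (positive meaning up-slope).
Maximum static friction available: μ_s N = 0.33 × 806.8 = 266.3 N.
Since |-170.8| ≤ 266.3 N, static friction is sufficient; f equals the required value, not μ_s N.

f ≈ 171 N (down the incline)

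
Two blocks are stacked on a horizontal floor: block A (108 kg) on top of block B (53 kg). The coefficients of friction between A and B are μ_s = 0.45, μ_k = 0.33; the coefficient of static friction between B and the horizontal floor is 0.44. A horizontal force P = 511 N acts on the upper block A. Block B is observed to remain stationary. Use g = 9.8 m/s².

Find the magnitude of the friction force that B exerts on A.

f ≈ 349 N

Between the blocks, N₁ = m_A g = 1058 N.
So the A–B interface can sustain at most μ_s N₁ = 476.3 N of static friction.
Since P = 511 N > 476.3 N, A slides on B; the A–B friction is kinetic: f₁ = μ_k N₁ = 0.33×1058 = 349 N.
By Newton's third law B feels 349 N forward from A. With B stationary, the floor's static friction on B balances it: f₂ = 349 N (well within μ_s(m_A+m_B)g = 694.2 N).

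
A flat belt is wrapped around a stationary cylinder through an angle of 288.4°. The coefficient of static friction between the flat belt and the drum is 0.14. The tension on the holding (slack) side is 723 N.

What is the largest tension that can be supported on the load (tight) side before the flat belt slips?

At impending slip the capstan equation gives T₂/T₁ = e^{μβ} with β in radians.
β = 288.4° × π/180 = 5.034 rad.
e^{μβ} = e^{0.14×5.034} = 2.023.
T₂ = T₁ · e^{μβ} = 723 × 2.023 = 1460 N.

T_max ≈ 1460 N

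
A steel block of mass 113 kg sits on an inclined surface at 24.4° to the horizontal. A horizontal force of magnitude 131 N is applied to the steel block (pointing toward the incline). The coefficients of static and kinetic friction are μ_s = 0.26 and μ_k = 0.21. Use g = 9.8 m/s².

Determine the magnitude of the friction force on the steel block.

Normal direction: N = m g cos θ + P sin θ = 1063 N.
Parallel to the incline: P cos θ − m g sin θ = 119.3 − 457.5 = -338.2 N; the friction needed to balance this is 338.2 N acting up the slope.
Maximum static friction: μ_s N = 0.26 × 1063 = 276.3 N.
|f_req| = 338.2 > 276.3 N → the steel block slides down the incline; f = μ_k N = 0.21 × 1063 = 223 N.

f ≈ 223 N (up the incline)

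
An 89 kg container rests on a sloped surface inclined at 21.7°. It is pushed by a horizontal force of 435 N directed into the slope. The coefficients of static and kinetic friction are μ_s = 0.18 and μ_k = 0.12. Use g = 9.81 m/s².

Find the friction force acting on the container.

The horizontal push has a component P sin θ into the surface, so N = m g cos θ + P sin θ = 811.2 + 160.8 = 972.1 N.
Parallel to the incline: P cos θ − m g sin θ = 404.2 − 322.8 = 81.35 N; the friction needed to balance this is 81.35 N acting down the slope.
The limit of static friction is μ_s N = 175 N.
Since 81.35 N is within the 175 N limit, the container stays put and friction is exactly 81.4 N.

f ≈ 81.4 N (down the incline)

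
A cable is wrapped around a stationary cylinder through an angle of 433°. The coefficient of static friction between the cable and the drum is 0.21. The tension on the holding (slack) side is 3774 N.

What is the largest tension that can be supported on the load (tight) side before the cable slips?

T_max ≈ 18500 N

At impending slip the capstan equation gives T₂/T₁ = e^{μβ} with β in radians.
β = 433° × π/180 = 7.557 rad.
e^{μβ} = e^{0.21×7.557} = 4.889.
T₂ = T₁ · e^{μβ} = 3774 × 4.889 = 18500 N.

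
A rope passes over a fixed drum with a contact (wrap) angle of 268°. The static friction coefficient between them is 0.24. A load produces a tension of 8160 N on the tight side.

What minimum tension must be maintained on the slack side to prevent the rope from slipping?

T_min ≈ 2660 N

Capstan equation at impending slip: T_tight/T_slack = e^{μβ}.
β = 268° = 4.677 rad; e^{μβ} = e^{0.24×4.677} = 3.073.
T_slack = T_tight / e^{μβ} = 8160 / 3.073 = 2660 N.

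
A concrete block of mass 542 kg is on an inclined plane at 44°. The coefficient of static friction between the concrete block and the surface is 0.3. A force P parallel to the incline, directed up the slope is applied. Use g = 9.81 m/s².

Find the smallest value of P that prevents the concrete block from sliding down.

The concrete block tends to slide down (tan θ > μ_s), so at the point of impending slip friction acts up-slope at its limit: f = μ_s N.
P is parallel to the surface, so N = m g cos θ = 3820 N.
Along the incline: P + μ_s N = m g sin θ, so P = 3690 − 0.3×3820 = 2550 N.

P_min ≈ 2550 N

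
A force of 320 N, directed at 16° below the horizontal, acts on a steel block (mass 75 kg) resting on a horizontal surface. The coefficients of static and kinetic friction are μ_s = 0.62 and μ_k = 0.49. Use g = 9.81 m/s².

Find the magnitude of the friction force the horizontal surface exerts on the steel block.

Vertical equilibrium gives N = m g + P sin α = 824 N.
For equilibrium, f = P cos α = 320×cos 16° = 307.6 N.
The static-friction limit is μ_s N = 510.9 N.
307.6 ≤ 510.9 N → static; friction equals the required 308 N.

f ≈ 308 N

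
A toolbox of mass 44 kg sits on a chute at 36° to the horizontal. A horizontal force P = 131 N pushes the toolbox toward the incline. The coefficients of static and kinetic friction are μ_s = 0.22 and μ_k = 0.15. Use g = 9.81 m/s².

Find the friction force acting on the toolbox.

Resolve perpendicular to the incline: N = m g cos θ + P sin θ = 44×9.81×cos 36° + 131×sin 36° = 426.2 N.
Along the incline, the net driving force (taking up-slope positive) is P cos θ − m g sin θ = 106 − 253.7 = -147.7 N, so equilibrium requires friction f = 147.7 N (up-slope).
The limit of static friction is μ_s N = 93.76 N.
The required 147.7 N exceeds the static limit, so the toolbox slides down-slope and f = μ_k N = 0.15×426.2 = 63.9 N.

f ≈ 63.9 N (up the incline)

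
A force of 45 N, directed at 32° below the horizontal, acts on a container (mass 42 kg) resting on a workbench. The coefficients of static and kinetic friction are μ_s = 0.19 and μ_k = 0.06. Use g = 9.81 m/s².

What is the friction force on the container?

The vertical component of P adds to the normal force: N = m g + P sin α = 412 + 23.85 = 435.9 N.
Horizontally, friction must balance P cos α = 38.16 N.
The static-friction limit is μ_s N = 82.81 N.
38.16 ≤ 82.81 N → static; friction equals the required 38.2 N.

f ≈ 38.2 N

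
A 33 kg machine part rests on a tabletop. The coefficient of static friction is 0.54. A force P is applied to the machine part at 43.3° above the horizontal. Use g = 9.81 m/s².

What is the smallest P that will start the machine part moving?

N = m g − P sin α (the pull lifts the machine part).
At impending slip, P cos α = μ_s N = μ_s (m g − P sin α).
Solving: P (cos α + μ_s sin α) = μ_s m g → P = 0.54×324/(cos 43.3° + 0.54 sin 43.3°) = 175/1.098 = 159 N.

P ≈ 159 N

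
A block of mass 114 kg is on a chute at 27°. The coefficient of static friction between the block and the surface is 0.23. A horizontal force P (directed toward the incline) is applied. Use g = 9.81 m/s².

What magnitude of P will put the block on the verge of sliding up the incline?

At impending motion up the slope, friction acts down-slope at its limit: f = μ_s N.
Perpendicular to the incline: N = m g cos θ + P sin θ.
Along the incline: P cos θ = m g sin θ + μ_s N = m g sin θ + μ_s (m g cos θ + P sin θ).
Solving, P (cos θ − μ_s sin θ) = m g (sin θ + μ_s cos θ), so P = 114×9.81×(sin 27° + 0.23 cos 27°)/(cos 27° − 0.23 sin 27°) = 1120×0.6589/0.7866 = 937 N.

P ≈ 937 N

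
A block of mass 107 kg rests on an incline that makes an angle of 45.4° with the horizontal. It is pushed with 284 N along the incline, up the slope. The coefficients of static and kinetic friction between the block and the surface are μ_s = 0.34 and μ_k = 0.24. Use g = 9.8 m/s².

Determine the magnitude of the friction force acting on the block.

f ≈ 177 N (up the incline)

Perpendicular to the surface, N = m g cos θ = 107·9.8·cos 45.4° = 736.3 N.
The friction needed for equilibrium is m g sin θ − P = 746.6 − 284 = 462.6 N, measured positive up-slope.
The static-friction ceiling is μ_s N = 0.34 × 736.3 = 250.3 N.
Since |462.6| > 250.3 N, static friction cannot hold it; the block slides down the incline and kinetic friction applies: f = μ_k N = 0.24 × 736.3 = 177 N.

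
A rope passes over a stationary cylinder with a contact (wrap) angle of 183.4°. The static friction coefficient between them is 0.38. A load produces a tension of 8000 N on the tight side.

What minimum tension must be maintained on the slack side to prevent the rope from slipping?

T_min ≈ 2370 N

Capstan equation at impending slip: T_tight/T_slack = e^{μβ}.
β = 183.4° = 3.201 rad; e^{μβ} = e^{0.38×3.201} = 3.375.
T_slack = T_tight / e^{μβ} = 8000 / 3.375 = 2370 N.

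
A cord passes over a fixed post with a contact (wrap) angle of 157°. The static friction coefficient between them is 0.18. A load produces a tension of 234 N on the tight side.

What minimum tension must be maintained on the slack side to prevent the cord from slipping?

Capstan equation at impending slip: T_tight/T_slack = e^{μβ}.
β = 157° = 2.74 rad; e^{μβ} = e^{0.18×2.74} = 1.638.
T_slack = T_tight / e^{μβ} = 234 / 1.638 = 143 N.

T_min ≈ 143 N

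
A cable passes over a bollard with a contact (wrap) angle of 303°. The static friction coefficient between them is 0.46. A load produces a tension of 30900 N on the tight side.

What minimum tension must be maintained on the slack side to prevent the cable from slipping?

T_min ≈ 2710 N

Capstan equation at impending slip: T_tight/T_slack = e^{μβ}.
β = 303° = 5.288 rad; e^{μβ} = e^{0.46×5.288} = 11.39.
T_slack = T_tight / e^{μβ} = 30900 / 11.39 = 2710 N.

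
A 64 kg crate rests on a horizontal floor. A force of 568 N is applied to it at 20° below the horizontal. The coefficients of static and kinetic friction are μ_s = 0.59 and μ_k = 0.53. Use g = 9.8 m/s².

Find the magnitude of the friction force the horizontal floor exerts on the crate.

f ≈ 435 N

The vertical component of P adds to the normal force: N = m g + P sin α = 627.2 + 194.3 = 821.5 N.
For equilibrium, f = P cos α = 568×cos 20° = 533.7 N.
The static-friction limit is μ_s N = 484.7 N.
The required friction exceeds μ_s N, so the crate moves and f = μ_k N = 435 N.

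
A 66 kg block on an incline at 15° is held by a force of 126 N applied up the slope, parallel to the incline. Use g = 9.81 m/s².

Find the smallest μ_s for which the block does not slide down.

μ_s,min ≈ 0.0665

N = m g cos θ = 625.4 N.
Friction must make up the shortfall along the incline: f = m g sin θ − P = 167.6 − 126 = 41.57 N.
At the threshold f = μ_s N, so μ_s,min = 41.57/625.4 = 0.0665.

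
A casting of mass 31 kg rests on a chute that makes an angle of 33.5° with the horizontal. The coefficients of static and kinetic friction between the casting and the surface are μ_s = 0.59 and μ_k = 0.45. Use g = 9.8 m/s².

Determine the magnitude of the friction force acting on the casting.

Perpendicular to the surface, N = m g cos θ = 31·9.8·cos 33.5° = 253.3 N.
For equilibrium along the incline, friction must balance the weight component: f = m g sin θ = 167.7 N up the slope.
Static friction can supply at most μ_s N = 149.5 N.
|167.7| exceeds 149.5 N, so the casting slips down-slope; friction is kinetic, f = μ_k N = 0.45×253.3 = 114 N.

f ≈ 114 N (up the incline)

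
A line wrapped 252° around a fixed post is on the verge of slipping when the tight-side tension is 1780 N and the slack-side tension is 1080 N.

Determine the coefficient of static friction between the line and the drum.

μ ≈ 0.114

T₂/T₁ = e^{μβ} → μ = ln(T₂/T₁)/β.
β = 252° = 4.398 rad.
μ = ln(1780/1080)/4.398 = ln(1.648)/4.398 = 0.114.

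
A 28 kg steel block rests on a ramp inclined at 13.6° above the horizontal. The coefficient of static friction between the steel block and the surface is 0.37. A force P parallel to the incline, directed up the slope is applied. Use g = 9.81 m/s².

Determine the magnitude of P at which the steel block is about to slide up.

At impending motion up the slope, friction acts down-slope at its limit: f = μ_s N.
P is parallel to the surface, so N = m g cos θ = 267 N.
Along the incline: P = m g sin θ + μ_s N = 64.6 + 0.37×267 = 163 N.

P ≈ 163 N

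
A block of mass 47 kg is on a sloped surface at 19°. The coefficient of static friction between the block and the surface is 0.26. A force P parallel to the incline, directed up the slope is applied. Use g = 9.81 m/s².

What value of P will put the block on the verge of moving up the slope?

P ≈ 263 N

At impending motion up the slope, friction acts down-slope at its limit: f = μ_s N.
P is parallel to the surface, so N = m g cos θ = 436 N.
Along the incline: P = m g sin θ + μ_s N = 150 + 0.26×436 = 263 N.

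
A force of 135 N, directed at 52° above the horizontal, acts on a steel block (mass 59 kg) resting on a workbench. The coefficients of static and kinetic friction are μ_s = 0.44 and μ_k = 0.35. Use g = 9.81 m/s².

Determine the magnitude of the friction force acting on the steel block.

The vertical component of P reduces the normal force: N = m g − P sin α = 578.8 − 106.4 = 472.4 N.
The horizontal driving force is P cos α = 83.11 N, so equilibrium needs friction f = 83.11 N.
The static-friction limit is μ_s N = 207.9 N.
Since 83.11 N does not exceed the limit, the steel block stays at rest and f = 83.1 N.

f ≈ 83.1 N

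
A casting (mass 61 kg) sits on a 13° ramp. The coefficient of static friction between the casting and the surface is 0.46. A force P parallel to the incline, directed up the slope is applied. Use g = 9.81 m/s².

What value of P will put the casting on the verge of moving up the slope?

At impending motion up the slope, friction acts down-slope at its limit: f = μ_s N.
P is parallel to the surface, so N = m g cos θ = 583 N.
Along the incline: P = m g sin θ + μ_s N = 135 + 0.46×583 = 403 N.

P ≈ 403 N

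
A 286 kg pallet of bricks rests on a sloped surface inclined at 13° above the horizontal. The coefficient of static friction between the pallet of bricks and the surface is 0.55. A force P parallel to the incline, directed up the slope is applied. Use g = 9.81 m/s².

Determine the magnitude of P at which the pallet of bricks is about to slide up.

At impending motion up the slope, friction acts down-slope at its limit: f = μ_s N.
P is parallel to the surface, so N = m g cos θ = 2730 N.
Along the incline: P = m g sin θ + μ_s N = 631 + 0.55×2730 = 2130 N.

P ≈ 2130 N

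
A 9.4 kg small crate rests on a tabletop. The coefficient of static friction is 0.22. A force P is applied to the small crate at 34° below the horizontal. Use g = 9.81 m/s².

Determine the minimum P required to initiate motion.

N = m g + P sin α (the push presses the small crate into the tabletop).
At impending slip, P cos α = μ_s N = μ_s (m g + P sin α).
Solving: P (cos α − μ_s sin α) = μ_s m g → P = 0.22×92.2/(cos 34° − 0.22 sin 34°) = 20.3/0.706 = 28.7 N.

P ≈ 28.7 N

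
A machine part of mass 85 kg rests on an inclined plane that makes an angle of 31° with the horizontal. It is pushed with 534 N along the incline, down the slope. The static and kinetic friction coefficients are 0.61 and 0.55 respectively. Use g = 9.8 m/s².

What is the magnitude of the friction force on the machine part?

f ≈ 393 N (up the incline)

The normal reaction is N = m g cos θ = 714 N.
The friction needed for equilibrium is m g sin θ + P = 429 + 534 = 963 N, measured positive up-slope.
Static friction can supply at most μ_s N = 435.6 N.
Since |963| > 435.6 N, static friction cannot hold it; the machine part slides down the incline and kinetic friction applies: f = μ_k N = 0.55 × 714 = 393 N.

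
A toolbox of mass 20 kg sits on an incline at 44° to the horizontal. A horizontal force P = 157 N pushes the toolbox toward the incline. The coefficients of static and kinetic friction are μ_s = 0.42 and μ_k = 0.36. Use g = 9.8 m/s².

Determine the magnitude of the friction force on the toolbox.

f ≈ 23.2 N (up the incline)

The horizontal push has a component P sin θ into the surface, so N = m g cos θ + P sin θ = 141 + 109.1 = 250.1 N.
Along the incline, the net driving force (taking up-slope positive) is P cos θ − m g sin θ = 112.9 − 136.2 = -23.22 N, so equilibrium requires friction f = 23.22 N (up-slope).
Maximum static friction: μ_s N = 0.42 × 250.1 = 105 N.
Since 23.22 N is within the 105 N limit, the toolbox stays put and friction is exactly 23.2 N.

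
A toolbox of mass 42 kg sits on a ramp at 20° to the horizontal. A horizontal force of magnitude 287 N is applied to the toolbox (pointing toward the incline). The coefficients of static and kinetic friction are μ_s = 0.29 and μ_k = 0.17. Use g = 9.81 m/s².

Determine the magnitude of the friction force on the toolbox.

The horizontal push has a component P sin θ into the surface, so N = m g cos θ + P sin θ = 387.2 + 98.16 = 485.3 N.
Along the incline, the net driving force (taking up-slope positive) is P cos θ − m g sin θ = 269.7 − 140.9 = 128.8 N, so equilibrium requires friction f = -128.8 N (down-slope).
Maximum static friction: μ_s N = 0.29 × 485.3 = 140.7 N.
|f_req| = 128.8 ≤ 140.7 N → the toolbox is in equilibrium; friction equals the required value.

f ≈ 129 N (down the incline)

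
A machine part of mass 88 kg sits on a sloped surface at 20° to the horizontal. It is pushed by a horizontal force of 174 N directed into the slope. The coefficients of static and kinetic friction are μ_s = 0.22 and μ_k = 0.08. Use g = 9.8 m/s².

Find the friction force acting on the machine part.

Resolve perpendicular to the incline: N = m g cos θ + P sin θ = 88×9.8×cos 20° + 174×sin 20° = 869.9 N.
Along the incline, the net driving force (taking up-slope positive) is P cos θ − m g sin θ = 163.5 − 295 = -131.5 N, so equilibrium requires friction f = 131.5 N (up-slope).
Maximum static friction: μ_s N = 0.22 × 869.9 = 191.4 N.
|f_req| = 131.5 ≤ 191.4 N → the machine part is in equilibrium; friction equals the required value.

f ≈ 131 N (up the incline)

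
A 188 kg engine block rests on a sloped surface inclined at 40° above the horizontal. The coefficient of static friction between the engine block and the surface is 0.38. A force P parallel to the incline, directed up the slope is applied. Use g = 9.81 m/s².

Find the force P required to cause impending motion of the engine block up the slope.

P ≈ 1720 N

At impending motion up the slope, friction acts down-slope at its limit: f = μ_s N.
P is parallel to the surface, so N = m g cos θ = 1410 N.
Along the incline: P = m g sin θ + μ_s N = 1190 + 0.38×1410 = 1720 N.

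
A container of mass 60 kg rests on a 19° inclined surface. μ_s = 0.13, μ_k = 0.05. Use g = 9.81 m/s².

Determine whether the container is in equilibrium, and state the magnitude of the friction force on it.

N = m g cos θ = 557 N.
Down-slope weight component: m g sin θ = 192 N.
μ_s N = 72.3 N.
192 > 72.3 N, so it slides; kinetic friction f = μ_k N = 0.05×557 = 27.8 N.

f ≈ 27.8 N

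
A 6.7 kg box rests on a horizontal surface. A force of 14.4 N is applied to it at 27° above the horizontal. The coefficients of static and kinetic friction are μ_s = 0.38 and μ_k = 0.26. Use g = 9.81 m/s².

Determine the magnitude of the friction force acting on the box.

Vertical equilibrium gives N = m g − P sin α = 59.19 N.
Horizontally, friction must balance P cos α = 12.83 N.
The static-friction limit is μ_s N = 22.49 N.
12.83 ≤ 22.49 N → static; friction equals the required 12.8 N.

f ≈ 12.8 N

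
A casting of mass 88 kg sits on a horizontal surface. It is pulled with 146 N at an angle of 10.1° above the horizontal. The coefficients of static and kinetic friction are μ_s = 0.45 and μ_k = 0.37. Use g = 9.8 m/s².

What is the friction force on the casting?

f ≈ 144 N

Vertical equilibrium gives N = m g − P sin α = 836.8 N.
Horizontally, friction must balance P cos α = 143.7 N.
The static-friction limit is μ_s N = 376.6 N.
Since 143.7 N does not exceed the limit, the casting stays at rest and f = 144 N.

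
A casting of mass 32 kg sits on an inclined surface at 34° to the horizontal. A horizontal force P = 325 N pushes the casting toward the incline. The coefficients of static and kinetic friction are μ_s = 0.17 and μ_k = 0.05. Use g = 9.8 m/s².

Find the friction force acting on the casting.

f ≈ 22.1 N (down the incline)

Normal direction: N = m g cos θ + P sin θ = 441.7 N.
Parallel to the incline: P cos θ − m g sin θ = 269.4 − 175.4 = 94.07 N; the friction needed to balance this is 94.07 N acting down the slope.
Maximum static friction: μ_s N = 0.17 × 441.7 = 75.09 N.
The required 94.07 N exceeds the static limit, so the casting slides up-slope and f = μ_k N = 0.05×441.7 = 22.1 N.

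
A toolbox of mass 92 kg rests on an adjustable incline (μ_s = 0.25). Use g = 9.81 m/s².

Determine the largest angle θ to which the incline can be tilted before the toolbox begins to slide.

θ_max ≈ 14°

At the slip threshold, m g sin θ = μ_s · m g cos θ, so tan θ = μ_s.
θ_max = arctan(0.25) = 14°.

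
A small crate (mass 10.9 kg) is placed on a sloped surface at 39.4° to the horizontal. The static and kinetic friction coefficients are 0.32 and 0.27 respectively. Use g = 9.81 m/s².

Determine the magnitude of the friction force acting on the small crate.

The normal reaction is N = m g cos θ = 82.63 N.
Along the slope the weight component is m g sin θ = 67.87 N; friction must supply exactly this, acting up-slope.
Maximum static friction available: μ_s N = 0.32 × 82.63 = 26.44 N.
Since |67.87| > 26.44 N, static friction cannot hold it; the small crate slides down the incline and kinetic friction applies: f = μ_k N = 0.27 × 82.63 = 22.3 N.

f ≈ 22.3 N (up the incline)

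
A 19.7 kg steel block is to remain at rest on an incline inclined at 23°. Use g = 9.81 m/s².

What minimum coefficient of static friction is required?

At the slip threshold m g sin θ = μ_s m g cos θ, so μ_s,min = tan θ.
μ_s,min = tan 23° = 0.424.

μ_s,min ≈ 0.424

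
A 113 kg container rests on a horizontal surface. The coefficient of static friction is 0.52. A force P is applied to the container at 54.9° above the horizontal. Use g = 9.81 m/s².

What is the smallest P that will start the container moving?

N = m g − P sin α (the pull lifts the container).
At impending slip, P cos α = μ_s N = μ_s (m g − P sin α).
Solving: P (cos α + μ_s sin α) = μ_s m g → P = 0.52×1110/(cos 54.9° + 0.52 sin 54.9°) = 576/1 = 576 N.

P ≈ 576 N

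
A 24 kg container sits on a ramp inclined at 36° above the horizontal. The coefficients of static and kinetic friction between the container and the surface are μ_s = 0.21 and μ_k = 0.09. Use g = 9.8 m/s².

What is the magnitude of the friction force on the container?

f ≈ 17.1 N (up the incline)

The normal reaction is N = m g cos θ = 190.3 N.
For equilibrium along the incline, friction must balance the weight component: f = m g sin θ = 138.2 N up the slope.
Static friction can supply at most μ_s N = 39.96 N.
Since |138.2| > 39.96 N, static friction cannot hold it; the container slides down the incline and kinetic friction applies: f = μ_k N = 0.09 × 190.3 = 17.1 N.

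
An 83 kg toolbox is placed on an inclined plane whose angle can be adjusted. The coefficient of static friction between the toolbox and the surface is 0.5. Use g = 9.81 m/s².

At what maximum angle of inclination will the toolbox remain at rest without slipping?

θ_max ≈ 26.6°

At the slip threshold, m g sin θ = μ_s · m g cos θ, so tan θ = μ_s.
θ_max = arctan(0.5) = 26.6°.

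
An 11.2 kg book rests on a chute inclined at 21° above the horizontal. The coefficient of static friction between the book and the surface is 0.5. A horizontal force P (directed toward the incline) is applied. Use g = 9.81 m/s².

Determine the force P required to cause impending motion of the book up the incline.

P ≈ 120 N

At impending motion up the slope, friction acts down-slope at its limit: f = μ_s N.
Perpendicular to the incline: N = m g cos θ + P sin θ.
Along the incline: P cos θ = m g sin θ + μ_s N = m g sin θ + μ_s (m g cos θ + P sin θ).
Solving, P (cos θ − μ_s sin θ) = m g (sin θ + μ_s cos θ), so P = 11.2×9.81×(sin 21° + 0.5 cos 21°)/(cos 21° − 0.5 sin 21°) = 110×0.8252/0.7544 = 120 N.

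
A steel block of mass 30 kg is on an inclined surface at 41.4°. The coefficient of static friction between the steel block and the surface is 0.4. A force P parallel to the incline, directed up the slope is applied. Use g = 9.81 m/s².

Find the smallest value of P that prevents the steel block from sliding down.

P_min ≈ 106 N

The steel block tends to slide down (tan θ > μ_s), so at the point of impending slip friction acts up-slope at its limit: f = μ_s N.
P is parallel to the surface, so N = m g cos θ = 221 N.
Along the incline: P + μ_s N = m g sin θ, so P = 195 − 0.4×221 = 106 N.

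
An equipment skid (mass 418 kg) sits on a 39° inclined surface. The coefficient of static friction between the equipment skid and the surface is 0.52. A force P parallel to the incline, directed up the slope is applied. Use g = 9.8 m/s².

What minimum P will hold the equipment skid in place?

P_min ≈ 923 N

The equipment skid tends to slide down (tan θ > μ_s), so at the point of impending slip friction acts up-slope at its limit: f = μ_s N.
P is parallel to the surface, so N = m g cos θ = 3180 N.
Along the incline: P + μ_s N = m g sin θ, so P = 2580 − 0.52×3180 = 923 N.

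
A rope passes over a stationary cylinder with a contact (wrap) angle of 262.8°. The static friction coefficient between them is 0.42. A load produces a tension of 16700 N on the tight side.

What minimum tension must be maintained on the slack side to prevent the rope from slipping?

T_min ≈ 2430 N

Capstan equation at impending slip: T_tight/T_slack = e^{μβ}.
β = 262.8° = 4.587 rad; e^{μβ} = e^{0.42×4.587} = 6.865.
T_slack = T_tight / e^{μβ} = 16700 / 6.865 = 2430 N.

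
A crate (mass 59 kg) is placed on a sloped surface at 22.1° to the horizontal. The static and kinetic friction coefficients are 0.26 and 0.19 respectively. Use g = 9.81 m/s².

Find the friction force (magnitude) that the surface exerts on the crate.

Perpendicular to the surface, N = m g cos θ = 59·9.81·cos 22.1° = 536.3 N.
Along the slope the weight component is m g sin θ = 217.8 N; friction must supply exactly this, acting up-slope.
Maximum static friction available: μ_s N = 0.26 × 536.3 = 139.4 N.
|217.8| exceeds 139.4 N, so the crate slips down-slope; friction is kinetic, f = μ_k N = 0.19×536.3 = 102 N.

f ≈ 102 N (up the incline)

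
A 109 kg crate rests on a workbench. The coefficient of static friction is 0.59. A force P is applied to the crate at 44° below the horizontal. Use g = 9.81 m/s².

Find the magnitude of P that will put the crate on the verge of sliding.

N = m g + P sin α (the push presses the crate into the workbench).
At impending slip, P cos α = μ_s N = μ_s (m g + P sin α).
Solving: P (cos α − μ_s sin α) = μ_s m g → P = 0.59×1070/(cos 44° − 0.59 sin 44°) = 631/0.3095 = 2040 N.

P ≈ 2040 N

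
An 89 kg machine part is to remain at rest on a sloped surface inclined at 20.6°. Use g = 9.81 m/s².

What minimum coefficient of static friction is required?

μ_s,min ≈ 0.376

At the slip threshold m g sin θ = μ_s m g cos θ, so μ_s,min = tan θ.
μ_s,min = tan 20.6° = 0.376.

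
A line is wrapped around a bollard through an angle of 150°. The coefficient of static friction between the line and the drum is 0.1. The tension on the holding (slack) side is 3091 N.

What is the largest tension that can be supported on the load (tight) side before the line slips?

At impending slip the capstan equation gives T₂/T₁ = e^{μβ} with β in radians.
β = 150° × π/180 = 2.618 rad.
e^{μβ} = e^{0.1×2.618} = 1.299.
T₂ = T₁ · e^{μβ} = 3091 × 1.299 = 4020 N.

T_max ≈ 4020 N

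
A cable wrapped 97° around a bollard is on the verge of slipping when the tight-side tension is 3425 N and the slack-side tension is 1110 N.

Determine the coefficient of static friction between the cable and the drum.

T₂/T₁ = e^{μβ} → μ = ln(T₂/T₁)/β.
β = 97° = 1.693 rad.
μ = ln(3425/1110)/1.693 = ln(3.086)/1.693 = 0.666.

μ ≈ 0.666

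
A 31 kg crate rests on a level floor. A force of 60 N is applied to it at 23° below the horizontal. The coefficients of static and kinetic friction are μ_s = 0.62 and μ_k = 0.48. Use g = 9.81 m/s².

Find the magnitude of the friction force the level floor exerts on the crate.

The vertical component of P adds to the normal force: N = m g + P sin α = 304.1 + 23.44 = 327.6 N.
For equilibrium, f = P cos α = 60×cos 23° = 55.23 N.
μ_s N = 0.62 × 327.6 = 203.1 N.
Since 55.23 N does not exceed the limit, the crate stays at rest and f = 55.2 N.

f ≈ 55.2 N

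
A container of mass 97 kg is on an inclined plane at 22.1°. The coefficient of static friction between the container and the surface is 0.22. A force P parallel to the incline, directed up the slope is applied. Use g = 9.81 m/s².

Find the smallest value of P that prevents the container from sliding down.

The container tends to slide down (tan θ > μ_s), so at the point of impending slip friction acts up-slope at its limit: f = μ_s N.
P is parallel to the surface, so N = m g cos θ = 882 N.
Along the incline: P + μ_s N = m g sin θ, so P = 358 − 0.22×882 = 164 N.

P_min ≈ 164 N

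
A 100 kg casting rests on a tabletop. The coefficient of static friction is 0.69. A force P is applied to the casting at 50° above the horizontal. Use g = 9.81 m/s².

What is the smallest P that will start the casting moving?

N = m g − P sin α (the pull lifts the casting).
At impending slip, P cos α = μ_s N = μ_s (m g − P sin α).
Solving: P (cos α + μ_s sin α) = μ_s m g → P = 0.69×981/(cos 50° + 0.69 sin 50°) = 677/1.171 = 578 N.

P ≈ 578 N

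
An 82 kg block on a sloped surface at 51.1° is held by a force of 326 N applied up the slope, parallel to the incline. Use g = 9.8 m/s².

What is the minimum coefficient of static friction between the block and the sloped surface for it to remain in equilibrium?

μ_s,min ≈ 0.593

N = m g cos θ = 504.6 N.
Friction must make up the shortfall along the incline: f = m g sin θ − P = 625.4 − 326 = 299.4 N.
At the threshold f = μ_s N, so μ_s,min = 299.4/504.6 = 0.593.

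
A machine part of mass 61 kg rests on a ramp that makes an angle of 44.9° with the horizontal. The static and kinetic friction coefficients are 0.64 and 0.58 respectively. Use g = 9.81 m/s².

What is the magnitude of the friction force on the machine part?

Perpendicular to the surface, N = m g cos θ = 61·9.81·cos 44.9° = 423.9 N.
Along the slope the weight component is m g sin θ = 422.4 N; friction must supply exactly this, acting up-slope.
Maximum static friction available: μ_s N = 0.64 × 423.9 = 271.3 N.
Since |422.4| > 271.3 N, static friction cannot hold it; the machine part slides down the incline and kinetic friction applies: f = μ_k N = 0.58 × 423.9 = 246 N.

f ≈ 246 N (up the incline)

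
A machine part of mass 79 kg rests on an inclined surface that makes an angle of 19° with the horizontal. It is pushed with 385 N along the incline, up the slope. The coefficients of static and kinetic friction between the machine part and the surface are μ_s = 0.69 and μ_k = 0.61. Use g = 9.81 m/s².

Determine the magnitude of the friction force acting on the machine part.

Perpendicular to the surface, N = m g cos θ = 79·9.81·cos 19° = 732.8 N.
For equilibrium along the incline the friction force must supply f = m g sin θ − P = 252.3 − 385 = -132.7 N (positive meaning up-slope).
Static friction can supply at most μ_s N = 505.6 N.
Since |-132.7| ≤ 505.6 N, the machine part remains in static equilibrium and friction takes exactly the required value.

f ≈ 133 N (down the incline)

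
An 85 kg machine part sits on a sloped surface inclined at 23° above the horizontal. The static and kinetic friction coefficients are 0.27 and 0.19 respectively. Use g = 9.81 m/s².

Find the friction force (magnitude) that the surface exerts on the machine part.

f ≈ 146 N (up the incline)

Normal force: N = m g cos θ = 85 × 9.81 × cos 23° = 767.6 N.
Along the slope the weight component is m g sin θ = 325.8 N; friction must supply exactly this, acting up-slope.
The static-friction ceiling is μ_s N = 0.27 × 767.6 = 207.2 N.
|325.8| exceeds 207.2 N, so the machine part slips down-slope; friction is kinetic, f = μ_k N = 0.19×767.6 = 146 N.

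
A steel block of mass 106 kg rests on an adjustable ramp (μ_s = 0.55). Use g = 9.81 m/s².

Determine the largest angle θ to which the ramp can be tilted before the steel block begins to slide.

θ_max ≈ 28.8°

At the slip threshold, m g sin θ = μ_s · m g cos θ, so tan θ = μ_s.
θ_max = arctan(0.55) = 28.8°.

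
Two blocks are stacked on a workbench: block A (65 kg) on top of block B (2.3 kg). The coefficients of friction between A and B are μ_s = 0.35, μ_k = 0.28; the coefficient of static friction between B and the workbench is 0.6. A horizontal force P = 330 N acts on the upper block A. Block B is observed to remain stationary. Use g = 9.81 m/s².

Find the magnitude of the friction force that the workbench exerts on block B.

Between the blocks, N₁ = m_A g = 637.6 N.
So the A–B interface can sustain at most μ_s N₁ = 223.2 N of static friction.
Since P = 330 N > 223.2 N, A slides on B; the A–B friction is kinetic: f₁ = μ_k N₁ = 0.28×637.6 = 179 N.
B experiences an equal 179 N forward from A (third law). B is in equilibrium, so the floor supplies f₂ = 179 N of static friction (limit μ_s(m_A+m_B)g = 396.1 N, not exceeded).

f ≈ 179 N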